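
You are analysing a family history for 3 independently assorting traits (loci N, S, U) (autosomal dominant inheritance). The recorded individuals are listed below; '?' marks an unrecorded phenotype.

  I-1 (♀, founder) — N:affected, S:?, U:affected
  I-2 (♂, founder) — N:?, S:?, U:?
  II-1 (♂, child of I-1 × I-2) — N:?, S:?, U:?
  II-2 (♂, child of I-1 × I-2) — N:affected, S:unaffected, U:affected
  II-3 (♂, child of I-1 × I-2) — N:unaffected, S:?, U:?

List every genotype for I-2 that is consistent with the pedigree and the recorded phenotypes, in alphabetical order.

N/I-1 aff ·: Nn
N/I-2 ? ·: nn|Nn
N/II-1 ? I-1×I-2: nn|Nn|NN
N/II-2 aff I-1×I-2: Nn|NN
N/II-3 un I-1×I-2: nn
⇒ N over [I-1,I-2,II-1,II-2,II-3]: 8 consistent
S/I-1 ? ·: ss|Ss
S/I-2 ? ·: ss|Ss
S/II-1 ? I-1×I-2: ss|Ss|SS
S/II-2 un I-1×I-2: ss
S/II-3 ? I-1×I-2: ss|Ss|SS
⇒ S over [I-1,I-2,II-1,II-2,II-3]: 18 consistent
U/I-1 aff ·: Uu|UU
U/I-2 ? ·: uu|Uu|UU
U/II-1 ? I-1×I-2: uu|Uu|UU
U/II-2 aff I-1×I-2: Uu|UU
U/II-3 ? I-1×I-2: uu|Uu|UU
⇒ U over [I-1,I-2,II-1,II-2,II-3]: 40 consistent

I-2 ∈ {Nn Ss UU, Nn Ss Uu, Nn Ss uu, Nn ss UU, Nn ss Uu, Nn ss uu, nn Ss UU, nn Ss Uu, nn Ss uu, nn ss UU, nn ss Uu, nn ss uu}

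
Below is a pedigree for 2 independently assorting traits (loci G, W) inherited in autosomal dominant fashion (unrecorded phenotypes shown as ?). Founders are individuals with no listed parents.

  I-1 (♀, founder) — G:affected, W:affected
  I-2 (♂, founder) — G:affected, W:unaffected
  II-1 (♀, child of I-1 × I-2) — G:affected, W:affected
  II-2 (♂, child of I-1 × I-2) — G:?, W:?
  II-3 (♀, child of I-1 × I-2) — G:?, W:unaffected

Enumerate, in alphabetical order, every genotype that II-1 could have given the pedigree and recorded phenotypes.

II-1 ∈ {GG Ww, Gg Ww}

G/I-1 aff ·: Gg|GG
G/I-2 aff ·: Gg|GG
G/II-1 aff I-1×I-2: Gg|GG
G/II-2 ? I-1×I-2: gg|Gg|GG
G/II-3 ? I-1×I-2: gg|Gg|GG
⇒ G over [I-1,I-2,II-1,II-2,II-3]: 35 consistent
W/I-1 aff ·: Ww
W/I-2 un ·: ww
W/II-1 aff I-1×I-2: Ww
W/II-2 ? I-1×I-2: ww|Ww
W/II-3 un I-1×I-2: ww
⇒ W over [I-1,I-2,II-1,II-2,II-3]: 2 consistent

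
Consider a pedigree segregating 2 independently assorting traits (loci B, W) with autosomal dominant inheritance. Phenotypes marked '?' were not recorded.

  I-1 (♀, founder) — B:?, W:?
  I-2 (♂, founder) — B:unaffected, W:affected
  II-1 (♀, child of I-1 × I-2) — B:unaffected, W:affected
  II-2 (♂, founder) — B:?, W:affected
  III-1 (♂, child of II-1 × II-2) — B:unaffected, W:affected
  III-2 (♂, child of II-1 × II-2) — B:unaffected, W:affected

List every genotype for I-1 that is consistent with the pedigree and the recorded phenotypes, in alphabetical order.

B/I-1 ? ·: bb|Bb
B/I-2 un ·: bb
B/II-1 un I-1×I-2: bb
B/II-2 ? ·: bb|Bb
B/III-1 un II-1×II-2: bb
B/III-2 un II-1×II-2: bb
⇒ B over [I-1,I-2,II-1,II-2,III-1,III-2]: 4 consistent
W/I-1 ? ·: ww|Ww|WW
W/I-2 aff ·: Ww|WW
W/II-1 aff I-1×I-2: Ww|WW
W/II-2 aff ·: Ww|WW
W/III-1 aff II-1×II-2: Ww|WW
W/III-2 aff II-1×II-2: Ww|WW
⇒ W over [I-1,I-2,II-1,II-2,III-1,III-2]: 60 consistent

I-1 ∈ {Bb WW, Bb Ww, Bb ww, bb WW, bb Ww, bb ww}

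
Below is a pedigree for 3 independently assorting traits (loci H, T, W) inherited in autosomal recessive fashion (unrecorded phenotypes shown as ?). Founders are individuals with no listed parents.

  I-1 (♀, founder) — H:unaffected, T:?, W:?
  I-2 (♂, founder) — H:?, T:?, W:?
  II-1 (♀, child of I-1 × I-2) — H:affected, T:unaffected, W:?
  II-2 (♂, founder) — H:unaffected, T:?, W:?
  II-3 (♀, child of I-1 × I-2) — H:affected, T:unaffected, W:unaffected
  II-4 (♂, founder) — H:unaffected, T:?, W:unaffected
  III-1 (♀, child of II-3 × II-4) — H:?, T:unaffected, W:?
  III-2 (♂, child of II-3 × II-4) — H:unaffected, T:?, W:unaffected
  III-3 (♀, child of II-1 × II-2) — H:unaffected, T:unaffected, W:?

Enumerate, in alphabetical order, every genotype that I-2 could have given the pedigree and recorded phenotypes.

H/I-1 un ·: Hh
H/I-2 ? ·: Hh|hh
H/II-1 aff I-1×I-2: hh
H/II-2 un ·: HH|Hh
H/II-3 aff I-1×I-2: hh
H/II-4 un ·: HH|Hh
H/III-1 ? II-3×II-4: Hh|hh
H/III-2 un II-3×II-4: Hh
H/III-3 un II-1×II-2: Hh
⇒ H over [I-1,I-2,II-1,II-2,II-3,II-4,III-1,III-2,III-3]: 12 consistent
T/I-1 ? ·: TT|Tt|tt
T/I-2 ? ·: TT|Tt|tt
T/II-1 un I-1×I-2: TT|Tt
T/II-2 ? ·: TT|Tt|tt
T/II-3 un I-1×I-2: TT|Tt
T/II-4 ? ·: TT|Tt|tt
T/III-1 un II-3×II-4: TT|Tt
T/III-2 ? II-3×II-4: TT|Tt|tt
T/III-3 un II-1×II-2: TT|Tt
⇒ T over [I-1,I-2,II-1,II-2,II-3,II-4,III-1,III-2,III-3]: 750 consistent
W/I-1 ? ·: WW|Ww|ww
W/I-2 ? ·: WW|Ww|ww
W/II-1 ? I-1×I-2: WW|Ww|ww
W/II-2 ? ·: WW|Ww|ww
W/II-3 un I-1×I-2: WW|Ww
W/II-4 un ·: WW|Ww
W/III-1 ? II-3×II-4: WW|Ww|ww
W/III-2 un II-3×II-4: WW|Ww
W/III-3 ? II-1×II-2: WW|Ww|ww
⇒ W over [I-1,I-2,II-1,II-2,II-3,II-4,III-1,III-2,III-3]: 935 consistent

I-2 ∈ {Hh TT WW, Hh TT Ww, Hh TT ww, Hh Tt WW, Hh Tt Ww, Hh Tt ww, Hh tt WW, Hh tt Ww, Hh tt ww, hh TT WW, hh TT Ww, hh TT ww, hh Tt WW, hh Tt Ww, hh Tt ww, hh tt WW, hh tt Ww, hh tt ww}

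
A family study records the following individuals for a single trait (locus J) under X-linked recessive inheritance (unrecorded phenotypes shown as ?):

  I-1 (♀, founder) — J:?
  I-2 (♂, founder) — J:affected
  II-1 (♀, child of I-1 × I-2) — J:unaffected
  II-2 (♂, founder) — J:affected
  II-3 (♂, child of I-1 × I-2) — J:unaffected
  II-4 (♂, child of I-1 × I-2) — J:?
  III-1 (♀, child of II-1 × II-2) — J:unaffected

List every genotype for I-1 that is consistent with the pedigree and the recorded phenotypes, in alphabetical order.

I-1 ∈ {X^JX^J, X^JX^j}

J/I-1 ? ·: X^JX^J|X^JX^j
J/I-2 aff ·: X^jY
J/II-1 un I-1×I-2: X^JX^j
J/II-2 aff ·: X^jY
J/II-3 un I-1×I-2: X^JY
J/II-4 ? I-1×I-2: X^JY|X^jY
J/III-1 un II-1×II-2: X^JX^j
⇒ J over [I-1,I-2,II-1,II-2,II-3,II-4,III-1]: 3 consistent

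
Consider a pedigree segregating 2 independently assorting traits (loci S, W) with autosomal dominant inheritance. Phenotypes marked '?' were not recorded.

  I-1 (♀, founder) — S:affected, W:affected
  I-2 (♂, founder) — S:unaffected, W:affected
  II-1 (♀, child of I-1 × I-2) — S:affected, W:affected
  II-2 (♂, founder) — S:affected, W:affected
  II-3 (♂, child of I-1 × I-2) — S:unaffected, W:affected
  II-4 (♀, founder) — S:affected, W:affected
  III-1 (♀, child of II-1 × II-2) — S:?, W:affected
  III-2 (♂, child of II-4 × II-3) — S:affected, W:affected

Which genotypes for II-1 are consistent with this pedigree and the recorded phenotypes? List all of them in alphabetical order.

II-1 ∈ {Ss WW, Ss Ww}

S/I-1 aff ·: Ss
S/I-2 un ·: ss
S/II-1 aff I-1×I-2: Ss
S/II-2 aff ·: Ss|SS
S/II-3 un I-1×I-2: ss
S/II-4 aff ·: Ss|SS
S/III-1 ? II-1×II-2: ss|Ss|SS
S/III-2 aff II-4×II-3: Ss
⇒ S over [I-1,I-2,II-1,II-2,II-3,II-4,III-1,III-2]: 10 consistent
W/I-1 aff ·: Ww|WW
W/I-2 aff ·: Ww|WW
W/II-1 aff I-1×I-2: Ww|WW
W/II-2 aff ·: Ww|WW
W/II-3 aff I-1×I-2: Ww|WW
W/II-4 aff ·: Ww|WW
W/III-1 aff II-1×II-2: Ww|WW
W/III-2 aff II-4×II-3: Ww|WW
⇒ W over [I-1,I-2,II-1,II-2,II-3,II-4,III-1,III-2]: 156 consistent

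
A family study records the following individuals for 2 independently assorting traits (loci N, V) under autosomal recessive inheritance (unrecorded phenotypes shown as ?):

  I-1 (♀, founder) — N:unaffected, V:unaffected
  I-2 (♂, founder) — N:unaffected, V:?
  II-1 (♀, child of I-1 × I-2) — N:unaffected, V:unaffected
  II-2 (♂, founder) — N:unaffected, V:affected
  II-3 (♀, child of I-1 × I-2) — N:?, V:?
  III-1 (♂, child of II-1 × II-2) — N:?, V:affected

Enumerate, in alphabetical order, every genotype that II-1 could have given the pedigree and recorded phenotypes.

II-1 ∈ {NN Vv, Nn Vv}

N/I-1 un ·: NN|Nn
N/I-2 un ·: NN|Nn
N/II-1 un I-1×I-2: NN|Nn
N/II-2 un ·: NN|Nn
N/II-3 ? I-1×I-2: NN|Nn|nn
N/III-1 ? II-1×II-2: NN|Nn|nn
⇒ N over [I-1,I-2,II-1,II-2,II-3,III-1]: 59 consistent
V/I-1 un ·: VV|Vv
V/I-2 ? ·: VV|Vv|vv
V/II-1 un I-1×I-2: Vv
V/II-2 aff ·: vv
V/II-3 ? I-1×I-2: VV|Vv|vv
V/III-1 aff II-1×II-2: vv
⇒ V over [I-1,I-2,II-1,II-2,II-3,III-1]: 10 consistent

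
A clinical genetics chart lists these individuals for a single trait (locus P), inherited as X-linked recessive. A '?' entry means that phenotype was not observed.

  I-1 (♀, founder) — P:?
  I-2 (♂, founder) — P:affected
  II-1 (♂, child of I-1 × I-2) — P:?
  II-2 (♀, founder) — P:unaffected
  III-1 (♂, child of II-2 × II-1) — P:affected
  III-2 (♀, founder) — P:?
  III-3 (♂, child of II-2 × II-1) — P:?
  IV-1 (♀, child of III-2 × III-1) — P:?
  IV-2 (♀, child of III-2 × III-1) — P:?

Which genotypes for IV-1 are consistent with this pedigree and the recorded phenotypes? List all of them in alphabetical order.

IV-1 ∈ {X^PX^p, X^pX^p}

P/I-1 ? ·: X^PX^P|X^PX^p|X^pX^p
P/I-2 aff ·: X^pY
P/II-1 ? I-1×I-2: X^PY|X^pY
P/II-2 un ·: X^PX^p
P/III-1 aff II-2×II-1: X^pY
P/III-2 ? ·: X^PX^P|X^PX^p|X^pX^p
P/III-3 ? II-2×II-1: X^PY|X^pY
P/IV-1 ? III-2×III-1: X^PX^p|X^pX^p
P/IV-2 ? III-2×III-1: X^PX^p|X^pX^p
⇒ P over [I-1,I-2,II-1,II-2,III-1,III-2,III-3,IV-1,IV-2]: 48 consistent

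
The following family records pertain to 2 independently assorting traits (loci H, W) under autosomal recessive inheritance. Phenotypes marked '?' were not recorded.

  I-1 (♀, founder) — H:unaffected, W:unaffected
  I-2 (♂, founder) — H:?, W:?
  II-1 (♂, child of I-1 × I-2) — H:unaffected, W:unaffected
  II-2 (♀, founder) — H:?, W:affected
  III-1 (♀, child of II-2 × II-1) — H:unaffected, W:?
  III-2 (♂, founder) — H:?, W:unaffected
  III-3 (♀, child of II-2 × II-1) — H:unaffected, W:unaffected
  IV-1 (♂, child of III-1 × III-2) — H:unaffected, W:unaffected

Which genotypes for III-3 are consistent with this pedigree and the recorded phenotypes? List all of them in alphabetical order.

III-3 ∈ {HH Ww, Hh Ww}

H/I-1 un ·: HH|Hh
H/I-2 ? ·: HH|Hh|hh
H/II-1 un I-1×I-2: HH|Hh
H/II-2 ? ·: HH|Hh|hh
H/III-1 un II-2×II-1: HH|Hh
H/III-2 ? ·: HH|Hh|hh
H/III-3 un II-2×II-1: HH|Hh
H/IV-1 un III-1×III-2: HH|Hh
⇒ H over [I-1,I-2,II-1,II-2,III-1,III-2,III-3,IV-1]: 313 consistent
W/I-1 un ·: WW|Ww
W/I-2 ? ·: WW|Ww|ww
W/II-1 un I-1×I-2: WW|Ww
W/II-2 aff ·: ww
W/III-1 ? II-2×II-1: Ww|ww
W/III-2 un ·: WW|Ww
W/III-3 un II-2×II-1: Ww
W/IV-1 un III-1×III-2: WW|Ww
⇒ W over [I-1,I-2,II-1,II-2,III-1,III-2,III-3,IV-1]: 46 consistent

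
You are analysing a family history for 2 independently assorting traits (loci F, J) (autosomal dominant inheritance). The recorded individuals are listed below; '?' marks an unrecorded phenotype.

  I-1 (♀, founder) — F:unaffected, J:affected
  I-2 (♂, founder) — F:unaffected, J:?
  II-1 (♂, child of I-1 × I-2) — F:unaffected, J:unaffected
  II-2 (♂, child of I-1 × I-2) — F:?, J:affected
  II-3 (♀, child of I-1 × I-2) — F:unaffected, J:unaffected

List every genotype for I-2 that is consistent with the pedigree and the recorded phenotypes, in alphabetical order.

F/I-1 un ·: ff
F/I-2 un ·: ff
F/II-1 un I-1×I-2: ff
F/II-2 ? I-1×I-2: ff
F/II-3 un I-1×I-2: ff
⇒ F over [I-1,I-2,II-1,II-2,II-3]: 1 consistent
J/I-1 aff ·: Jj
J/I-2 ? ·: jj|Jj
J/II-1 un I-1×I-2: jj
J/II-2 aff I-1×I-2: Jj|JJ
J/II-3 un I-1×I-2: jj
⇒ J over [I-1,I-2,II-1,II-2,II-3]: 3 consistent

I-2 ∈ {ff Jj, ff jj}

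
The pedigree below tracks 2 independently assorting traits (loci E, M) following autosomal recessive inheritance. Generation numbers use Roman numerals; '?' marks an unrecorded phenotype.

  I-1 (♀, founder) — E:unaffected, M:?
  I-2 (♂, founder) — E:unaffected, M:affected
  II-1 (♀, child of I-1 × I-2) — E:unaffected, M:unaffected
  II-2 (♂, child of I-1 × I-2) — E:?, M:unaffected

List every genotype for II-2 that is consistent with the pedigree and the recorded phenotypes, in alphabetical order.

E/I-1 un ·: EE|Ee
E/I-2 un ·: EE|Ee
E/II-1 un I-1×I-2: EE|Ee
E/II-2 ? I-1×I-2: EE|Ee|ee
⇒ E over [I-1,I-2,II-1,II-2]: 15 consistent
M/I-1 ? ·: MM|Mm
M/I-2 aff ·: mm
M/II-1 un I-1×I-2: Mm
M/II-2 un I-1×I-2: Mm
⇒ M over [I-1,I-2,II-1,II-2]: 2 consistent

II-2 ∈ {EE Mm, Ee Mm, ee Mm}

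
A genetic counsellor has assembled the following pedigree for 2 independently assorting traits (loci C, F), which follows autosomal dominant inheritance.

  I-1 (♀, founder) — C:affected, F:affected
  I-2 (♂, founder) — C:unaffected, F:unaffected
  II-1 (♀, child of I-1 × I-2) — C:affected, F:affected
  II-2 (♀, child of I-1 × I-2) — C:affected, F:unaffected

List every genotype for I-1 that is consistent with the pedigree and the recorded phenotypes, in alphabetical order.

C/I-1 aff ·: Cc|CC
C/I-2 un ·: cc
C/II-1 aff I-1×I-2: Cc
C/II-2 aff I-1×I-2: Cc
⇒ C over [I-1,I-2,II-1,II-2]: 2 consistent
F/I-1 aff ·: Ff
F/I-2 un ·: ff
F/II-1 aff I-1×I-2: Ff
F/II-2 un I-1×I-2: ff
⇒ F over [I-1,I-2,II-1,II-2]: 1 consistent

I-1 ∈ {CC Ff, Cc Ff}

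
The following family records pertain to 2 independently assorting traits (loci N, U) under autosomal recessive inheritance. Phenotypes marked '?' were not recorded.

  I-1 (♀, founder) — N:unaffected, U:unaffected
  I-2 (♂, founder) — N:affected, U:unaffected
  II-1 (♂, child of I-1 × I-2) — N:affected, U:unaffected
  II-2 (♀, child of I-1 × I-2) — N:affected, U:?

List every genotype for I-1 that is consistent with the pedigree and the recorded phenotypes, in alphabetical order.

N/I-1 un ·: Nn
N/I-2 aff ·: nn
N/II-1 aff I-1×I-2: nn
N/II-2 aff I-1×I-2: nn
⇒ N over [I-1,I-2,II-1,II-2]: 1 consistent
U/I-1 un ·: UU|Uu
U/I-2 un ·: UU|Uu
U/II-1 un I-1×I-2: UU|Uu
U/II-2 ? I-1×I-2: UU|Uu|uu
⇒ U over [I-1,I-2,II-1,II-2]: 15 consistent

I-1 ∈ {Nn UU, Nn Uu}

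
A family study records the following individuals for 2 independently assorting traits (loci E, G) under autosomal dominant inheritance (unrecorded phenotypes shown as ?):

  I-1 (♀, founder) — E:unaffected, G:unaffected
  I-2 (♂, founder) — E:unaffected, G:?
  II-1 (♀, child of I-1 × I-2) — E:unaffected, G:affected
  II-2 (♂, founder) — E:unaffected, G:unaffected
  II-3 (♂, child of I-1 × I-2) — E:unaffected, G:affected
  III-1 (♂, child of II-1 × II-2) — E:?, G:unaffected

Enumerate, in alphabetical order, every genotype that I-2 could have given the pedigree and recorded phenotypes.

E/I-1 un ·: ee
E/I-2 un ·: ee
E/II-1 un I-1×I-2: ee
E/II-2 un ·: ee
E/II-3 un I-1×I-2: ee
E/III-1 ? II-1×II-2: ee
⇒ E over [I-1,I-2,II-1,II-2,II-3,III-1]: 1 consistent
G/I-1 un ·: gg
G/I-2 ? ·: Gg|GG
G/II-1 aff I-1×I-2: Gg
G/II-2 un ·: gg
G/II-3 aff I-1×I-2: Gg
G/III-1 un II-1×II-2: gg
⇒ G over [I-1,I-2,II-1,II-2,II-3,III-1]: 2 consistent

I-2 ∈ {ee GG, ee Gg}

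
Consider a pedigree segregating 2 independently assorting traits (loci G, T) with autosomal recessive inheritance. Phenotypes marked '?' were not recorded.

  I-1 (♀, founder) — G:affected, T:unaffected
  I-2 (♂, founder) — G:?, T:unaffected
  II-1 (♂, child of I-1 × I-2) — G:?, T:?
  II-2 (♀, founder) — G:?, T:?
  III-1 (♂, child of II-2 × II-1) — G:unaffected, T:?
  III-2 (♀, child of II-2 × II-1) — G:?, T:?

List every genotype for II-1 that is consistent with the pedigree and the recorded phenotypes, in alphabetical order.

G/I-1 aff ·: gg
G/I-2 ? ·: GG|Gg|gg
G/II-1 ? I-1×I-2: Gg|gg
G/II-2 ? ·: GG|Gg|gg
G/III-1 un II-2×II-1: GG|Gg
G/III-2 ? II-2×II-1: GG|Gg|gg
⇒ G over [I-1,I-2,II-1,II-2,III-1,III-2]: 30 consistent
T/I-1 un ·: TT|Tt
T/I-2 un ·: TT|Tt
T/II-1 ? I-1×I-2: TT|Tt|tt
T/II-2 ? ·: TT|Tt|tt
T/III-1 ? II-2×II-1: TT|Tt|tt
T/III-2 ? II-2×II-1: TT|Tt|tt
⇒ T over [I-1,I-2,II-1,II-2,III-1,III-2]: 81 consistent

II-1 ∈ {Gg TT, Gg Tt, Gg tt, gg TT, gg Tt, gg tt}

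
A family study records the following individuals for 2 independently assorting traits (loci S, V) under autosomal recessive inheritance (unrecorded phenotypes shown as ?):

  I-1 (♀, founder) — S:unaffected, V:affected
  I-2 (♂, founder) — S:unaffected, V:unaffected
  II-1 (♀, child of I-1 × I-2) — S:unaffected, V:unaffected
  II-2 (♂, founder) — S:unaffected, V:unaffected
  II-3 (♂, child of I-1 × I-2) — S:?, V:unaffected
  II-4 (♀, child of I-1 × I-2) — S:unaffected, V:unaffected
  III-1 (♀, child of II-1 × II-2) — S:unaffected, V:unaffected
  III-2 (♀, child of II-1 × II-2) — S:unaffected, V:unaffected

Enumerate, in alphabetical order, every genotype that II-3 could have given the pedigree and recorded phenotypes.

S/I-1 un ·: SS|Ss
S/I-2 un ·: SS|Ss
S/II-1 un I-1×I-2: SS|Ss
S/II-2 un ·: SS|Ss
S/II-3 ? I-1×I-2: SS|Ss|ss
S/II-4 un I-1×I-2: SS|Ss
S/III-1 un II-1×II-2: SS|Ss
S/III-2 un II-1×II-2: SS|Ss
⇒ S over [I-1,I-2,II-1,II-2,II-3,II-4,III-1,III-2]: 187 consistent
V/I-1 aff ·: vv
V/I-2 un ·: VV|Vv
V/II-1 un I-1×I-2: Vv
V/II-2 un ·: VV|Vv
V/II-3 un I-1×I-2: Vv
V/II-4 un I-1×I-2: Vv
V/III-1 un II-1×II-2: VV|Vv
V/III-2 un II-1×II-2: VV|Vv
⇒ V over [I-1,I-2,II-1,II-2,II-3,II-4,III-1,III-2]: 16 consistent

II-3 ∈ {SS Vv, Ss Vv, ss Vv}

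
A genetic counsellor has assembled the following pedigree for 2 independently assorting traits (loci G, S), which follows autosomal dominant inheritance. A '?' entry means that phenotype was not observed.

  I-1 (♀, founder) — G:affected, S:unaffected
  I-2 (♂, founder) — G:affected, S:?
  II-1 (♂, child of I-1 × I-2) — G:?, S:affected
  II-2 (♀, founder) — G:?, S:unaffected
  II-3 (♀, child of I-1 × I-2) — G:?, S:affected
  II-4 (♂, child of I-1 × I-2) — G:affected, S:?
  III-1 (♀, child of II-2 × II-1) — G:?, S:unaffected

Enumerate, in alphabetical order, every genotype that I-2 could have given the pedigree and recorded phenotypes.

I-2 ∈ {GG SS, GG Ss, Gg SS, Gg Ss}

G/I-1 aff ·: Gg|GG
G/I-2 aff ·: Gg|GG
G/II-1 ? I-1×I-2: gg|Gg|GG
G/II-2 ? ·: gg|Gg|GG
G/II-3 ? I-1×I-2: gg|Gg|GG
G/II-4 aff I-1×I-2: Gg|GG
G/III-1 ? II-2×II-1: gg|Gg|GG
⇒ G over [I-1,I-2,II-1,II-2,II-3,II-4,III-1]: 182 consistent
S/I-1 un ·: ss
S/I-2 ? ·: Ss|SS
S/II-1 aff I-1×I-2: Ss
S/II-2 un ·: ss
S/II-3 aff I-1×I-2: Ss
S/II-4 ? I-1×I-2: ss|Ss
S/III-1 un II-2×II-1: ss
⇒ S over [I-1,I-2,II-1,II-2,II-3,II-4,III-1]: 3 consistent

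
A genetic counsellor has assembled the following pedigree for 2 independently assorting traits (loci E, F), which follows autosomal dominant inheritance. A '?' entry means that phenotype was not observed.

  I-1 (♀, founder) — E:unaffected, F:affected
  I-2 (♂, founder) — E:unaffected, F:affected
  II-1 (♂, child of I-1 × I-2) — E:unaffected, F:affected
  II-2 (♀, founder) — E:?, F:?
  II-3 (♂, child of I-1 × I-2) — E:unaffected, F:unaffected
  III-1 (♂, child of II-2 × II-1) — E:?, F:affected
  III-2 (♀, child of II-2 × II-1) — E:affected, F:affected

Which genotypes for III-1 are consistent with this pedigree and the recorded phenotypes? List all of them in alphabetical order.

E/I-1 un ·: ee
E/I-2 un ·: ee
E/II-1 un I-1×I-2: ee
E/II-2 ? ·: Ee|EE
E/II-3 un I-1×I-2: ee
E/III-1 ? II-2×II-1: ee|Ee
E/III-2 aff II-2×II-1: Ee
⇒ E over [I-1,I-2,II-1,II-2,II-3,III-1,III-2]: 3 consistent
F/I-1 aff ·: Ff
F/I-2 aff ·: Ff
F/II-1 aff I-1×I-2: Ff|FF
F/II-2 ? ·: ff|Ff|FF
F/II-3 un I-1×I-2: ff
F/III-1 aff II-2×II-1: Ff|FF
F/III-2 aff II-2×II-1: Ff|FF
⇒ F over [I-1,I-2,II-1,II-2,II-3,III-1,III-2]: 15 consistent

III-1 ∈ {Ee FF, Ee Ff, ee FF, ee Ff}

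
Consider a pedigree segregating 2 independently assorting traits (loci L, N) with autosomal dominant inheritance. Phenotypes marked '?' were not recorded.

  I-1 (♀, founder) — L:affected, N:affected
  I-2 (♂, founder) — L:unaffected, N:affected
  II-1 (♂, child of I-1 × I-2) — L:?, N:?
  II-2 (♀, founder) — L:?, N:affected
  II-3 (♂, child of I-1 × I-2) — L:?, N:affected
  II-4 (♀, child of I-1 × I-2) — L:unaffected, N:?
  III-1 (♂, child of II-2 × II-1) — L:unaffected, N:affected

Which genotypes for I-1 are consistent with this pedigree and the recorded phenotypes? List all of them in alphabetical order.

I-1 ∈ {Ll NN, Ll Nn}

L/I-1 aff ·: Ll
L/I-2 un ·: ll
L/II-1 ? I-1×I-2: ll|Ll
L/II-2 ? ·: ll|Ll
L/II-3 ? I-1×I-2: ll|Ll
L/II-4 un I-1×I-2: ll
L/III-1 un II-2×II-1: ll
⇒ L over [I-1,I-2,II-1,II-2,II-3,II-4,III-1]: 8 consistent
N/I-1 aff ·: Nn|NN
N/I-2 aff ·: Nn|NN
N/II-1 ? I-1×I-2: nn|Nn|NN
N/II-2 aff ·: Nn|NN
N/II-3 aff I-1×I-2: Nn|NN
N/II-4 ? I-1×I-2: nn|Nn|NN
N/III-1 aff II-2×II-1: Nn|NN
⇒ N over [I-1,I-2,II-1,II-2,II-3,II-4,III-1]: 113 consistent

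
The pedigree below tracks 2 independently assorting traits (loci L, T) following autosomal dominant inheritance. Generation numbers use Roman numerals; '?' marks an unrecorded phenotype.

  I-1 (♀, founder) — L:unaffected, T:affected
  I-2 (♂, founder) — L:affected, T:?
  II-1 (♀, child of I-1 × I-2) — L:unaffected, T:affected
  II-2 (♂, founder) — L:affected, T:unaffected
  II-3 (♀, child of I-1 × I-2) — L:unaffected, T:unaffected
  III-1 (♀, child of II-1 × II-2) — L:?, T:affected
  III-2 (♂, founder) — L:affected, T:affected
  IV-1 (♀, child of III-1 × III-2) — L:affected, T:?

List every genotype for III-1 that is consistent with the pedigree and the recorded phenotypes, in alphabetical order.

L/I-1 un ·: ll
L/I-2 aff ·: Ll
L/II-1 un I-1×I-2: ll
L/II-2 aff ·: Ll|LL
L/II-3 un I-1×I-2: ll
L/III-1 ? II-1×II-2: ll|Ll
L/III-2 aff ·: Ll|LL
L/IV-1 aff III-1×III-2: Ll|LL
⇒ L over [I-1,I-2,II-1,II-2,II-3,III-1,III-2,IV-1]: 10 consistent
T/I-1 aff ·: Tt
T/I-2 ? ·: tt|Tt
T/II-1 aff I-1×I-2: Tt|TT
T/II-2 un ·: tt
T/II-3 un I-1×I-2: tt
T/III-1 aff II-1×II-2: Tt
T/III-2 aff ·: Tt|TT
T/IV-1 ? III-1×III-2: tt|Tt|TT
⇒ T over [I-1,I-2,II-1,II-2,II-3,III-1,III-2,IV-1]: 15 consistent

III-1 ∈ {Ll Tt, ll Tt}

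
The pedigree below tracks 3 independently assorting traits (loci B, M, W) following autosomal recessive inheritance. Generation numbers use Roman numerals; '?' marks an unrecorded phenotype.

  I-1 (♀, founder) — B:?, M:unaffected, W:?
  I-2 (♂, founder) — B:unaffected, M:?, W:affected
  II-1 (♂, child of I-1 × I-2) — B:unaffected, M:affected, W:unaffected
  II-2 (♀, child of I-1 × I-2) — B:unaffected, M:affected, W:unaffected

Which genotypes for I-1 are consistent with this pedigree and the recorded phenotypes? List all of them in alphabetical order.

I-1 ∈ {BB Mm WW, BB Mm Ww, Bb Mm WW, Bb Mm Ww, bb Mm WW, bb Mm Ww}

B/I-1 ? ·: BB|Bb|bb
B/I-2 un ·: BB|Bb
B/II-1 un I-1×I-2: BB|Bb
B/II-2 un I-1×I-2: BB|Bb
⇒ B over [I-1,I-2,II-1,II-2]: 15 consistent
M/I-1 un ·: Mm
M/I-2 ? ·: Mm|mm
M/II-1 aff I-1×I-2: mm
M/II-2 aff I-1×I-2: mm
⇒ M over [I-1,I-2,II-1,II-2]: 2 consistent
W/I-1 ? ·: WW|Ww
W/I-2 aff ·: ww
W/II-1 un I-1×I-2: Ww
W/II-2 un I-1×I-2: Ww
⇒ W over [I-1,I-2,II-1,II-2]: 2 consistent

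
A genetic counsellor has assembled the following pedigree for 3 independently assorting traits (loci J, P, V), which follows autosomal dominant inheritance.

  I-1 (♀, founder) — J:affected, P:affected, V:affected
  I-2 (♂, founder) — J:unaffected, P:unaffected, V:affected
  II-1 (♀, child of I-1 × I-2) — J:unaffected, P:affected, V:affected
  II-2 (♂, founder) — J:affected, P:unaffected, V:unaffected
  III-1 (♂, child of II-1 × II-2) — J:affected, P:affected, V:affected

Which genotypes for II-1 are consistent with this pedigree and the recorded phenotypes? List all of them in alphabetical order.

II-1 ∈ {jj Pp VV, jj Pp Vv}

J/I-1 aff ·: Jj
J/I-2 un ·: jj
J/II-1 un I-1×I-2: jj
J/II-2 aff ·: Jj|JJ
J/III-1 aff II-1×II-2: Jj
⇒ J over [I-1,I-2,II-1,II-2,III-1]: 2 consistent
P/I-1 aff ·: Pp|PP
P/I-2 un ·: pp
P/II-1 aff I-1×I-2: Pp
P/II-2 un ·: pp
P/III-1 aff II-1×II-2: Pp
⇒ P over [I-1,I-2,II-1,II-2,III-1]: 2 consistent
V/I-1 aff ·: Vv|VV
V/I-2 aff ·: Vv|VV
V/II-1 aff I-1×I-2: Vv|VV
V/II-2 un ·: vv
V/III-1 aff II-1×II-2: Vv
⇒ V over [I-1,I-2,II-1,II-2,III-1]: 7 consistent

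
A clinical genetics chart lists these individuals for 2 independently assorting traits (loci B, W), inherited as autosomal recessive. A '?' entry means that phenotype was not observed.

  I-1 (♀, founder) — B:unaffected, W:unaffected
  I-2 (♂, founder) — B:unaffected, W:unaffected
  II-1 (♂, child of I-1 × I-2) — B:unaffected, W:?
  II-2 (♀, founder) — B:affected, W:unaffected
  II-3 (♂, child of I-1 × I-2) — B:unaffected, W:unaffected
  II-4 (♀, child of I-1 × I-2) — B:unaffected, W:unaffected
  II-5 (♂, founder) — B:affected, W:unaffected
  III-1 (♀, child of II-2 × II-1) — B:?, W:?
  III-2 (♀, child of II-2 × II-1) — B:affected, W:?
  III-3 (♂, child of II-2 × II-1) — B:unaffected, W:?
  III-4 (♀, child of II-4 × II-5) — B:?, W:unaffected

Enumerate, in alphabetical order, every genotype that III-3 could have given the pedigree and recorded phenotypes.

III-3 ∈ {Bb WW, Bb Ww, Bb ww}

B/I-1 un ·: BB|Bb
B/I-2 un ·: BB|Bb
B/II-1 un I-1×I-2: Bb
B/II-2 aff ·: bb
B/II-3 un I-1×I-2: BB|Bb
B/II-4 un I-1×I-2: BB|Bb
B/II-5 aff ·: bb
B/III-1 ? II-2×II-1: Bb|bb
B/III-2 aff II-2×II-1: bb
B/III-3 un II-2×II-1: Bb
B/III-4 ? II-4×II-5: Bb|bb
⇒ B over [I-1,I-2,II-1,II-2,II-3,II-4,II-5,III-1,III-2,III-3,III-4]: 36 consistent
W/I-1 un ·: WW|Ww
W/I-2 un ·: WW|Ww
W/II-1 ? I-1×I-2: WW|Ww|ww
W/II-2 un ·: WW|Ww
W/II-3 un I-1×I-2: WW|Ww
W/II-4 un I-1×I-2: WW|Ww
W/II-5 un ·: WW|Ww
W/III-1 ? II-2×II-1: WW|Ww|ww
W/III-2 ? II-2×II-1: WW|Ww|ww
W/III-3 ? II-2×II-1: WW|Ww|ww
W/III-4 un II-4×II-5: WW|Ww
⇒ W over [I-1,I-2,II-1,II-2,II-3,II-4,II-5,III-1,III-2,III-3,III-4]: 2001 consistent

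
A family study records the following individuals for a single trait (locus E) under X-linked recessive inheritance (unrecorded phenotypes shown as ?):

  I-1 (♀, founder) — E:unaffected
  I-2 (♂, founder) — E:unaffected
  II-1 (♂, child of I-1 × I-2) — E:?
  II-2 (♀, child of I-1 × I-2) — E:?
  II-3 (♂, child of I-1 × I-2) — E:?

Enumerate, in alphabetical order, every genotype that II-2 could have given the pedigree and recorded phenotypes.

E/I-1 un ·: X^EX^E|X^EX^e
E/I-2 un ·: X^EY
E/II-1 ? I-1×I-2: X^EY|X^eY
E/II-2 ? I-1×I-2: X^EX^E|X^EX^e
E/II-3 ? I-1×I-2: X^EY|X^eY
⇒ E over [I-1,I-2,II-1,II-2,II-3]: 9 consistent

II-2 ∈ {X^EX^E, X^EX^e}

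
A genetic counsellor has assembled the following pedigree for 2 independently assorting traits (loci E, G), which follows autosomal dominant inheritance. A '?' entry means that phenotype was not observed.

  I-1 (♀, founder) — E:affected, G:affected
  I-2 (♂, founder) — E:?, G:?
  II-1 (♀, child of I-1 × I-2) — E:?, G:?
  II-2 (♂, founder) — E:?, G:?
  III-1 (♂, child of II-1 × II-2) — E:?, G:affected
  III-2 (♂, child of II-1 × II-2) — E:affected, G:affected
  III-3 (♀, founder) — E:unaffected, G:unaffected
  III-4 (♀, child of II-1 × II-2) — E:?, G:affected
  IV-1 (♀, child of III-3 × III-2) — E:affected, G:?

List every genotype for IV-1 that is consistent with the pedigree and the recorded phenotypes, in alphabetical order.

E/I-1 aff ·: Ee|EE
E/I-2 ? ·: ee|Ee|EE
E/II-1 ? I-1×I-2: ee|Ee|EE
E/II-2 ? ·: ee|Ee|EE
E/III-1 ? II-1×II-2: ee|Ee|EE
E/III-2 aff II-1×II-2: Ee|EE
E/III-3 un ·: ee
E/III-4 ? II-1×II-2: ee|Ee|EE
E/IV-1 aff III-3×III-2: Ee
⇒ E over [I-1,I-2,II-1,II-2,III-1,III-2,III-3,III-4,IV-1]: 200 consistent
G/I-1 aff ·: Gg|GG
G/I-2 ? ·: gg|Gg|GG
G/II-1 ? I-1×I-2: gg|Gg|GG
G/II-2 ? ·: gg|Gg|GG
G/III-1 aff II-1×II-2: Gg|GG
G/III-2 aff II-1×II-2: Gg|GG
G/III-3 un ·: gg
G/III-4 aff II-1×II-2: Gg|GG
G/IV-1 ? III-3×III-2: gg|Gg
⇒ G over [I-1,I-2,II-1,II-2,III-1,III-2,III-3,III-4,IV-1]: 198 consistent

IV-1 ∈ {Ee Gg, Ee gg}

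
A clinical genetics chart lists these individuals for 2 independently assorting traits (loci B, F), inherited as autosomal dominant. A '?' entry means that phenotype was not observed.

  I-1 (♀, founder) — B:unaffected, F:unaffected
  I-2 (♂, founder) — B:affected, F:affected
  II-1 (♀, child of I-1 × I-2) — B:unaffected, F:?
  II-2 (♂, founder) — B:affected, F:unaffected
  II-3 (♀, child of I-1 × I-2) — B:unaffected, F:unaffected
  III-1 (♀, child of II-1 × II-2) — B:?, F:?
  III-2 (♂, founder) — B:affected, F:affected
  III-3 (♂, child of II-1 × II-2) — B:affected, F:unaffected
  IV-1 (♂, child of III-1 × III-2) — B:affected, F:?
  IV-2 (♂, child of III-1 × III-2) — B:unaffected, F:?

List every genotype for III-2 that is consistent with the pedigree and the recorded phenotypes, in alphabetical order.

B/I-1 un ·: bb
B/I-2 aff ·: Bb
B/II-1 un I-1×I-2: bb
B/II-2 aff ·: Bb|BB
B/II-3 un I-1×I-2: bb
B/III-1 ? II-1×II-2: bb|Bb
B/III-2 aff ·: Bb
B/III-3 aff II-1×II-2: Bb
B/IV-1 aff III-1×III-2: Bb|BB
B/IV-2 un III-1×III-2: bb
⇒ B over [I-1,I-2,II-1,II-2,II-3,III-1,III-2,III-3,IV-1,IV-2]: 5 consistent
F/I-1 un ·: ff
F/I-2 aff ·: Ff
F/II-1 ? I-1×I-2: ff|Ff
F/II-2 un ·: ff
F/II-3 un I-1×I-2: ff
F/III-1 ? II-1×II-2: ff|Ff
F/III-2 aff ·: Ff|FF
F/III-3 un II-1×II-2: ff
F/IV-1 ? III-1×III-2: ff|Ff|FF
F/IV-2 ? III-1×III-2: ff|Ff|FF
⇒ F over [I-1,I-2,II-1,II-2,II-3,III-1,III-2,III-3,IV-1,IV-2]: 23 consistent

III-2 ∈ {Bb FF, Bb Ff}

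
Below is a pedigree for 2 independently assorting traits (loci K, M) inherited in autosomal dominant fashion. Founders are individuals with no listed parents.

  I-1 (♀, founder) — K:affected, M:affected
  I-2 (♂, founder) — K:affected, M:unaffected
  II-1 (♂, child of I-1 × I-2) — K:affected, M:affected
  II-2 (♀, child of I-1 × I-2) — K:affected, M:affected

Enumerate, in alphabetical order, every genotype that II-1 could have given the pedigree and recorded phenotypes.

II-1 ∈ {KK Mm, Kk Mm}

K/I-1 aff ·: Kk|KK
K/I-2 aff ·: Kk|KK
K/II-1 aff I-1×I-2: Kk|KK
K/II-2 aff I-1×I-2: Kk|KK
⇒ K over [I-1,I-2,II-1,II-2]: 13 consistent
M/I-1 aff ·: Mm|MM
M/I-2 un ·: mm
M/II-1 aff I-1×I-2: Mm
M/II-2 aff I-1×I-2: Mm
⇒ M over [I-1,I-2,II-1,II-2]: 2 consistent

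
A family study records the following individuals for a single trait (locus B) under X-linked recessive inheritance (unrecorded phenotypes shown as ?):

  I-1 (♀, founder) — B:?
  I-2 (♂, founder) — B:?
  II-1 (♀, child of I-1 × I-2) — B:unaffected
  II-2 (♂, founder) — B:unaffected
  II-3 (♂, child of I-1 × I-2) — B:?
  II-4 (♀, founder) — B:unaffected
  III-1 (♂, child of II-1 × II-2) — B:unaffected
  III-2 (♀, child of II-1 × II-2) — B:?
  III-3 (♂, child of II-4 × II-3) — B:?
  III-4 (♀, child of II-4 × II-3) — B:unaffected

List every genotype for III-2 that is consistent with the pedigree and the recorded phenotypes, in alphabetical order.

B/I-1 ? ·: X^BX^B|X^BX^b|X^bX^b
B/I-2 ? ·: X^BY|X^bY
B/II-1 un I-1×I-2: X^BX^B|X^BX^b
B/II-2 un ·: X^BY
B/II-3 ? I-1×I-2: X^BY|X^bY
B/II-4 un ·: X^BX^B|X^BX^b
B/III-1 un II-1×II-2: X^BY
B/III-2 ? II-1×II-2: X^BX^B|X^BX^b
B/III-3 ? II-4×II-3: X^BY|X^bY
B/III-4 un II-4×II-3: X^BX^B|X^BX^b
⇒ B over [I-1,I-2,II-1,II-2,II-3,II-4,III-1,III-2,III-3,III-4]: 61 consistent

III-2 ∈ {X^BX^B, X^BX^b}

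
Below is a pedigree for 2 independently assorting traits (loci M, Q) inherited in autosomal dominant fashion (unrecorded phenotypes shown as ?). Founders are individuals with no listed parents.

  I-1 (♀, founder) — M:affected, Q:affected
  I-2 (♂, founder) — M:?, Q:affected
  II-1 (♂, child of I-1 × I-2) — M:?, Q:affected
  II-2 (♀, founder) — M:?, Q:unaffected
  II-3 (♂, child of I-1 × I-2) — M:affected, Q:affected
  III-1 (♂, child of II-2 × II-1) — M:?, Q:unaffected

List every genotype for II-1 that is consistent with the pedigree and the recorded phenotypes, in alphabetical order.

II-1 ∈ {MM Qq, Mm Qq, mm Qq}

M/I-1 aff ·: Mm|MM
M/I-2 ? ·: mm|Mm|MM
M/II-1 ? I-1×I-2: mm|Mm|MM
M/II-2 ? ·: mm|Mm|MM
M/II-3 aff I-1×I-2: Mm|MM
M/III-1 ? II-2×II-1: mm|Mm|MM
⇒ M over [I-1,I-2,II-1,II-2,II-3,III-1]: 96 consistent
Q/I-1 aff ·: Qq|QQ
Q/I-2 aff ·: Qq|QQ
Q/II-1 aff I-1×I-2: Qq
Q/II-2 un ·: qq
Q/II-3 aff I-1×I-2: Qq|QQ
Q/III-1 un II-2×II-1: qq
⇒ Q over [I-1,I-2,II-1,II-2,II-3,III-1]: 6 consistent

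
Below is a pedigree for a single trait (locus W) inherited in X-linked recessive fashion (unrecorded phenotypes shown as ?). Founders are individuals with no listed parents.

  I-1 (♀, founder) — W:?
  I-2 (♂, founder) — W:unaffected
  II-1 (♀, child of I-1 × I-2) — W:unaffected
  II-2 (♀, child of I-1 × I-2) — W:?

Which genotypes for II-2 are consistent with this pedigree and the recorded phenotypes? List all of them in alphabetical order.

II-2 ∈ {X^WX^W, X^WX^w}

W/I-1 ? ·: X^WX^W|X^WX^w|X^wX^w
W/I-2 un ·: X^WY
W/II-1 un I-1×I-2: X^WX^W|X^WX^w
W/II-2 ? I-1×I-2: X^WX^W|X^WX^w
⇒ W over [I-1,I-2,II-1,II-2]: 6 consistent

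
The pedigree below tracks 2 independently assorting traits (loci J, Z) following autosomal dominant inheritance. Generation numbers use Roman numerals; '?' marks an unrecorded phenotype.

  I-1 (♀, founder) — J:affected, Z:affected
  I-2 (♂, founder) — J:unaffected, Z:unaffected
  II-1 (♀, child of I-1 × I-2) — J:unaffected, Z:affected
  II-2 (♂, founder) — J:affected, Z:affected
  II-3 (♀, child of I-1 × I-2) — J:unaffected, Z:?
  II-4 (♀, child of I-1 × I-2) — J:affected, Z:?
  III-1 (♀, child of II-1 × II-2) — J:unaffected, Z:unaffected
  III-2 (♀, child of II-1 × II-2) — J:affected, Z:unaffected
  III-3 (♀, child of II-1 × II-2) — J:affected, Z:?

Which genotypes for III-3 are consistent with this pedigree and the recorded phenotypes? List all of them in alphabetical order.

J/I-1 aff ·: Jj
J/I-2 un ·: jj
J/II-1 un I-1×I-2: jj
J/II-2 aff ·: Jj
J/II-3 un I-1×I-2: jj
J/II-4 aff I-1×I-2: Jj
J/III-1 un II-1×II-2: jj
J/III-2 aff II-1×II-2: Jj
J/III-3 aff II-1×II-2: Jj
⇒ J over [I-1,I-2,II-1,II-2,II-3,II-4,III-1,III-2,III-3]: 1 consistent
Z/I-1 aff ·: Zz|ZZ
Z/I-2 un ·: zz
Z/II-1 aff I-1×I-2: Zz
Z/II-2 aff ·: Zz
Z/II-3 ? I-1×I-2: zz|Zz
Z/II-4 ? I-1×I-2: zz|Zz
Z/III-1 un II-1×II-2: zz
Z/III-2 un II-1×II-2: zz
Z/III-3 ? II-1×II-2: zz|Zz|ZZ
⇒ Z over [I-1,I-2,II-1,II-2,II-3,II-4,III-1,III-2,III-3]: 15 consistent

III-3 ∈ {Jj ZZ, Jj Zz, Jj zz}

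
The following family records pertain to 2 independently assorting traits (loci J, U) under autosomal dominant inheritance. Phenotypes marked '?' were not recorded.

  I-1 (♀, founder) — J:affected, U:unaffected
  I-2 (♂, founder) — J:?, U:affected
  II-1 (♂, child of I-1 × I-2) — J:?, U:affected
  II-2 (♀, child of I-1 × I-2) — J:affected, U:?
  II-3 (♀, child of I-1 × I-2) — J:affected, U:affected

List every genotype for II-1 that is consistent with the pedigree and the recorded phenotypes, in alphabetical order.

II-1 ∈ {JJ Uu, Jj Uu, jj Uu}

J/I-1 aff ·: Jj|JJ
J/I-2 ? ·: jj|Jj|JJ
J/II-1 ? I-1×I-2: jj|Jj|JJ
J/II-2 aff I-1×I-2: Jj|JJ
J/II-3 aff I-1×I-2: Jj|JJ
⇒ J over [I-1,I-2,II-1,II-2,II-3]: 32 consistent
U/I-1 un ·: uu
U/I-2 aff ·: Uu|UU
U/II-1 aff I-1×I-2: Uu
U/II-2 ? I-1×I-2: uu|Uu
U/II-3 aff I-1×I-2: Uu
⇒ U over [I-1,I-2,II-1,II-2,II-3]: 3 consistent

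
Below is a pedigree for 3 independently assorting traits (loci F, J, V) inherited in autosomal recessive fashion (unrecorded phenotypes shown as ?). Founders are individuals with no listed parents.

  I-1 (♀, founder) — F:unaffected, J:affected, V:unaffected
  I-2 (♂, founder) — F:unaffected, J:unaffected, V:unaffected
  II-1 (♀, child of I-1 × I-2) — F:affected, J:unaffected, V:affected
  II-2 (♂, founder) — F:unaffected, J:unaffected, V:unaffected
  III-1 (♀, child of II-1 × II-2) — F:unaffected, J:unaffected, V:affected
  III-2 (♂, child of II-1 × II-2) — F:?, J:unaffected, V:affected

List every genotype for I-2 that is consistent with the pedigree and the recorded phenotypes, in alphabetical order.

F/I-1 un ·: Ff
F/I-2 un ·: Ff
F/II-1 aff I-1×I-2: ff
F/II-2 un ·: FF|Ff
F/III-1 un II-1×II-2: Ff
F/III-2 ? II-1×II-2: Ff|ff
⇒ F over [I-1,I-2,II-1,II-2,III-1,III-2]: 3 consistent
J/I-1 aff ·: jj
J/I-2 un ·: JJ|Jj
J/II-1 un I-1×I-2: Jj
J/II-2 un ·: JJ|Jj
J/III-1 un II-1×II-2: JJ|Jj
J/III-2 un II-1×II-2: JJ|Jj
⇒ J over [I-1,I-2,II-1,II-2,III-1,III-2]: 16 consistent
V/I-1 un ·: Vv
V/I-2 un ·: Vv
V/II-1 aff I-1×I-2: vv
V/II-2 un ·: Vv
V/III-1 aff II-1×II-2: vv
V/III-2 aff II-1×II-2: vv
⇒ V over [I-1,I-2,II-1,II-2,III-1,III-2]: 1 consistent

I-2 ∈ {Ff JJ Vv, Ff Jj Vv}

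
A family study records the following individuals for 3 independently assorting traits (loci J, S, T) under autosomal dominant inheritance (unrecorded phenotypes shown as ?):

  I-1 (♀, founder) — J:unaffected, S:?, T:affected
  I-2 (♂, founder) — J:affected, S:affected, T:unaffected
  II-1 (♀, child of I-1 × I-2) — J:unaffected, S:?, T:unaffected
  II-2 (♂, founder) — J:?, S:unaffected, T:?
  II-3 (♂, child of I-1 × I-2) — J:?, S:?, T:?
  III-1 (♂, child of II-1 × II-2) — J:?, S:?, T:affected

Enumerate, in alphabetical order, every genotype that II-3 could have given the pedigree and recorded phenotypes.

J/I-1 un ·: jj
J/I-2 aff ·: Jj
J/II-1 un I-1×I-2: jj
J/II-2 ? ·: jj|Jj|JJ
J/II-3 ? I-1×I-2: jj|Jj
J/III-1 ? II-1×II-2: jj|Jj
⇒ J over [I-1,I-2,II-1,II-2,II-3,III-1]: 8 consistent
S/I-1 ? ·: ss|Ss|SS
S/I-2 aff ·: Ss|SS
S/II-1 ? I-1×I-2: ss|Ss|SS
S/II-2 un ·: ss
S/II-3 ? I-1×I-2: ss|Ss|SS
S/III-1 ? II-1×II-2: ss|Ss
⇒ S over [I-1,I-2,II-1,II-2,II-3,III-1]: 33 consistent
T/I-1 aff ·: Tt
T/I-2 un ·: tt
T/II-1 un I-1×I-2: tt
T/II-2 ? ·: Tt|TT
T/II-3 ? I-1×I-2: tt|Tt
T/III-1 aff II-1×II-2: Tt
⇒ T over [I-1,I-2,II-1,II-2,II-3,III-1]: 4 consistent

II-3 ∈ {Jj SS Tt, Jj SS tt, Jj Ss Tt, Jj Ss tt, Jj ss Tt, Jj ss tt, jj SS Tt, jj SS tt, jj Ss Tt, jj Ss tt, jj ss Tt, jj ss tt}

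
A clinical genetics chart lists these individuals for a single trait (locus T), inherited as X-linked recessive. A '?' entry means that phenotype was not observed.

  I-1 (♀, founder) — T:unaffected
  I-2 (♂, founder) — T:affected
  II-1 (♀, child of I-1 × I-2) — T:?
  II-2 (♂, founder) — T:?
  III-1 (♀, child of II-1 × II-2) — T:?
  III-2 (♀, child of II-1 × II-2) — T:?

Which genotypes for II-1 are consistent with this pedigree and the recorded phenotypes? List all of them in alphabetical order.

T/I-1 un ·: X^TX^T|X^TX^t
T/I-2 aff ·: X^tY
T/II-1 ? I-1×I-2: X^TX^t|X^tX^t
T/II-2 ? ·: X^TY|X^tY
T/III-1 ? II-1×II-2: X^TX^T|X^TX^t|X^tX^t
T/III-2 ? II-1×II-2: X^TX^T|X^TX^t|X^tX^t
⇒ T over [I-1,I-2,II-1,II-2,III-1,III-2]: 18 consistent

II-1 ∈ {X^TX^t, X^tX^t}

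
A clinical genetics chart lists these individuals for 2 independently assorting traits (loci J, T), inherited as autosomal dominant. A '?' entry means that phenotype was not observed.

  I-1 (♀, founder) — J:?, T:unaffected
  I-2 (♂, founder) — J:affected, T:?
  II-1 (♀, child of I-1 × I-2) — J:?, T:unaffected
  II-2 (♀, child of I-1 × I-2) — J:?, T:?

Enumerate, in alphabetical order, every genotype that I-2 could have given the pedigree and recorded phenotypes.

J/I-1 ? ·: jj|Jj|JJ
J/I-2 aff ·: Jj|JJ
J/II-1 ? I-1×I-2: jj|Jj|JJ
J/II-2 ? I-1×I-2: jj|Jj|JJ
⇒ J over [I-1,I-2,II-1,II-2]: 23 consistent
T/I-1 un ·: tt
T/I-2 ? ·: tt|Tt
T/II-1 un I-1×I-2: tt
T/II-2 ? I-1×I-2: tt|Tt
⇒ T over [I-1,I-2,II-1,II-2]: 3 consistent

I-2 ∈ {JJ Tt, JJ tt, Jj Tt, Jj tt}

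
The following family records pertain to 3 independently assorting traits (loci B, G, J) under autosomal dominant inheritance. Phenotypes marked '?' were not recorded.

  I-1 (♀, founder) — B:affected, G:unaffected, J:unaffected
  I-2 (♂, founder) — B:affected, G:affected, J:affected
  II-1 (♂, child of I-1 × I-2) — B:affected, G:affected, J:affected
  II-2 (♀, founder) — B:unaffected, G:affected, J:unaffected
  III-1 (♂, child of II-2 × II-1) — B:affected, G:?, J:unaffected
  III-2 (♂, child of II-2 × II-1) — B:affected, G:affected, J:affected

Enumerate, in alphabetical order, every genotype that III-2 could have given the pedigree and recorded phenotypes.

B/I-1 aff ·: Bb|BB
B/I-2 aff ·: Bb|BB
B/II-1 aff I-1×I-2: Bb|BB
B/II-2 un ·: bb
B/III-1 aff II-2×II-1: Bb
B/III-2 aff II-2×II-1: Bb
⇒ B over [I-1,I-2,II-1,II-2,III-1,III-2]: 7 consistent
G/I-1 un ·: gg
G/I-2 aff ·: Gg|GG
G/II-1 aff I-1×I-2: Gg
G/II-2 aff ·: Gg|GG
G/III-1 ? II-2×II-1: gg|Gg|GG
G/III-2 aff II-2×II-1: Gg|GG
⇒ G over [I-1,I-2,II-1,II-2,III-1,III-2]: 20 consistent
J/I-1 un ·: jj
J/I-2 aff ·: Jj|JJ
J/II-1 aff I-1×I-2: Jj
J/II-2 un ·: jj
J/III-1 un II-2×II-1: jj
J/III-2 aff II-2×II-1: Jj
⇒ J over [I-1,I-2,II-1,II-2,III-1,III-2]: 2 consistent

III-2 ∈ {Bb GG Jj, Bb Gg Jj}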